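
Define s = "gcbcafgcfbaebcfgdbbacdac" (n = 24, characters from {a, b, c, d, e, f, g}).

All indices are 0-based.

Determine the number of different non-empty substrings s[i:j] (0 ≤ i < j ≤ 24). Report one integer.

rank | idx | suffix
   0 |  22 | ac
   1 |  19 | acdac
   2 |  10 | aebcfgdbbacdac
   3 |   4 | afgcfbaebcfgdbbacdac
   4 |  18 | bacdac
   5 |   9 | baebcfgdbbacdac
   6 |  17 | bbacdac
   7 |   2 | bcafgcfbaebcfgdbbacdac
   8 |  12 | bcfgdbbacdac
   9 |  23 | c
  10 |   3 | cafgcfbaebcfgdbbacdac
  11 |   1 | cbcafgcfbaebcfgdbbacdac
  12 |  20 | cdac
  13 |   7 | cfbaebcfgdbbacdac
  14 |  13 | cfgdbbacdac
  15 |  21 | dac
  16 |  16 | dbbacdac
  17 |  11 | ebcfgdbbacdac
  18 |   8 | fbaebcfgdbbacdac
  19 |   5 | fgcfbaebcfgdbbacdac
  20 |  14 | fgdbbacdac
  21 |   0 | gcbcafgcfbaebcfgdbbacdac
  22 |   6 | gcfbaebcfgdbbacdac
  23 |  15 | gdbbacdac

SA = [22, 19, 10, 4, 18, 9, 17, 2, 12, 23, 3, 1, 20, 7, 13, 21, 16, 11, 8, 5, 14, 0, 6, 15]
i: (SA[i-1],SA[i]) lcp shared
  1: (22,19) 2 'ac'
  2: (19,10) 1 'a'
  3: (10,4) 1 'a'
  4: (4,18) 0 ''
  5: (18,9) 2 'ba'
  6: (9,17) 1 'b'
  7: (17,2) 1 'b'
  8: (2,12) 2 'bc'
  9: (12,23) 0 ''
  10: (23,3) 1 'c'
  11: (3,1) 1 'c'
  12: (1,20) 1 'c'
  13: (20,7) 1 'c'
  14: (7,13) 2 'cf'
  15: (13,21) 0 ''
  16: (21,16) 1 'd'
  17: (16,11) 0 ''
  18: (11,8) 0 ''
  19: (8,5) 1 'f'
  20: (5,14) 2 'fg'
  21: (14,0) 0 ''
  22: (0,6) 2 'gc'
  23: (6,15) 1 'g'

n(n+1)/2 = 24·25/2 = 300
Σ LCP = 0 + 2 + 1 + 1 + 0 + 2 + 1 + 1 + 2 + 0 + 1 + 1 + 1 + 1 + 2 + 0 + 1 + 0 + 0 + 1 + 2 + 0 + 2 + 1 = 23
distinct = 300 − 23 = 277

277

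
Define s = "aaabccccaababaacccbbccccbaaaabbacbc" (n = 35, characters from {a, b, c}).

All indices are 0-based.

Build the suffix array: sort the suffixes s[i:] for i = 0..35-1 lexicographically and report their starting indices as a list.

[25, 26, 0, 8, 27, 1, 13, 11, 9, 28, 2, 31, 14, 24, 12, 10, 30, 29, 18, 33, 3, 19, 34, 7, 23, 17, 32, 6, 22, 16, 5, 21, 15, 4, 20]

sorted suffixes:
  #0 SA[0]=25  'aaaabbacbc'
  #1 SA[1]=26  'aaabbacbc'
  #2 SA[2]=0  'aaabccccaababaacccbbccccbaaaabbacbc'
  #3 SA[3]=8  'aababaacccbbccccbaaaabbacbc'
  #4 SA[4]=27  'aabbacbc'
  #5 SA[5]=1  'aabccccaababaacccbbccccbaaaabbacbc'
  #6 SA[6]=13  'aacccbbccccbaaaabbacbc'
  #7 SA[7]=11  'abaacccbbccccbaaaabbacbc'
  #8 SA[8]=9  'ababaacccbbccccbaaaabbacbc'
  #9 SA[9]=28  'abbacbc'
  #10 SA[10]=2  'abccccaababaacccbbccccbaaaabbacbc'
  #11 SA[11]=31  'acbc'
  #12 SA[12]=14  'acccbbccccbaaaabbacbc'
  #13 SA[13]=24  'baaaabbacbc'
  #14 SA[14]=12  'baacccbbccccbaaaabbacbc'
  #15 SA[15]=10  'babaacccbbccccbaaaabbacbc'
  #16 SA[16]=30  'bacbc'
  #17 SA[17]=29  'bbacbc'
  #18 SA[18]=18  'bbccccbaaaabbacbc'
  #19 SA[19]=33  'bc'
  #20 SA[20]=3  'bccccaababaacccbbccccbaaaabbacbc'
  #21 SA[21]=19  'bccccbaaaabbacbc'
  #22 SA[22]=34  'c'
  #23 SA[23]=7  'caababaacccbbccccbaaaabbacbc'
  #24 SA[24]=23  'cbaaaabbacbc'
  #25 SA[25]=17  'cbbccccbaaaabbacbc'
  #26 SA[26]=32  'cbc'
  #27 SA[27]=6  'ccaababaacccbbccccbaaaabbacbc'
  #28 SA[28]=22  'ccbaaaabbacbc'
  #29 SA[29]=16  'ccbbccccbaaaabbacbc'
  #30 SA[30]=5  'cccaababaacccbbccccbaaaabbacbc'
  #31 SA[31]=21  'cccbaaaabbacbc'
  #32 SA[32]=15  'cccbbccccbaaaabbacbc'
  #33 SA[33]=4  'ccccaababaacccbbccccbaaaabbacbc'
  #34 SA[34]=20  'ccccbaaaabbacbc'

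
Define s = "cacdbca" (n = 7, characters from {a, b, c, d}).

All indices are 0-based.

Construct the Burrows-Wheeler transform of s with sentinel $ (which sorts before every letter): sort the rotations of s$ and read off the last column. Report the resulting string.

rank  rotation  last
    0  $cacdbca  a
    1  a$cacdbc  c
    2  acdbca$c  c
    3  bca$cacd  d
    4  ca$cacdb  b
    5  cacdbca$  $
    6  cdbca$ca  a
    7  dbca$cac  c

accdb$ac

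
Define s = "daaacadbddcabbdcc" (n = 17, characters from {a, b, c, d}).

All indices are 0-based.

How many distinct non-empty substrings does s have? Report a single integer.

sorted suffixes:
  #0 SA[0]=1  'aaacadbddcabbdcc'
  #1 SA[1]=2  'aacadbddcabbdcc'
  #2 SA[2]=11  'abbdcc'
  #3 SA[3]=3  'acadbddcabbdcc'
  #4 SA[4]=5  'adbddcabbdcc'
  #5 SA[5]=12  'bbdcc'
  #6 SA[6]=13  'bdcc'
  #7 SA[7]=7  'bddcabbdcc'
  #8 SA[8]=16  'c'
  #9 SA[9]=10  'cabbdcc'
  #10 SA[10]=4  'cadbddcabbdcc'
  #11 SA[11]=15  'cc'
  #12 SA[12]=0  'daaacadbddcabbdcc'
  #13 SA[13]=6  'dbddcabbdcc'
  #14 SA[14]=9  'dcabbdcc'
  #15 SA[15]=14  'dcc'
  #16 SA[16]=8  'ddcabbdcc'

SA = [1, 2, 11, 3, 5, 12, 13, 7, 16, 10, 4, 15, 0, 6, 9, 14, 8]
[i] adj suffixes → lcp
  [1] 1/2 → 2 ('aa')
  [2] 2/11 → 1 ('a')
  [3] 11/3 → 1 ('a')
  [4] 3/5 → 1 ('a')
  [5] 5/12 → 0 ('')
  [6] 12/13 → 1 ('b')
  [7] 13/7 → 2 ('bd')
  [8] 7/16 → 0 ('')
  [9] 16/10 → 1 ('c')
  [10] 10/4 → 2 ('ca')
  [11] 4/15 → 1 ('c')
  [12] 15/0 → 0 ('')
  [13] 0/6 → 1 ('d')
  [14] 6/9 → 1 ('d')
  [15] 9/14 → 2 ('dc')
  [16] 14/8 → 1 ('d')

n(n+1)/2 = 17·18/2 = 153
Σ LCP = 0 + 2 + 1 + 1 + 1 + 0 + 1 + 2 + 0 + 1 + 2 + 1 + 0 + 1 + 1 + 2 + 1 = 17
distinct = 153 − 17 = 136

136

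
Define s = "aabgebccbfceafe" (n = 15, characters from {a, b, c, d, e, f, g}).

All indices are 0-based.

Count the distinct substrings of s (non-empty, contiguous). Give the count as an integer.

111

rank | idx | suffix
   0 |   0 | aabgebccbfceafe
   1 |   1 | abgebccbfceafe
   2 |  12 | afe
   3 |   5 | bccbfceafe
   4 |   8 | bfceafe
   5 |   2 | bgebccbfceafe
   6 |   7 | cbfceafe
   7 |   6 | ccbfceafe
   8 |  10 | ceafe
   9 |  14 | e
  10 |  11 | eafe
  11 |   4 | ebccbfceafe
  12 |   9 | fceafe
  13 |  13 | fe
  14 |   3 | gebccbfceafe

SA = [0, 1, 12, 5, 8, 2, 7, 6, 10, 14, 11, 4, 9, 13, 3]
i: (SA[i-1],SA[i]) lcp shared
  1: (0,1) 1 'a'
  2: (1,12) 1 'a'
  3: (12,5) 0 ''
  4: (5,8) 1 'b'
  5: (8,2) 1 'b'
  6: (2,7) 0 ''
  7: (7,6) 1 'c'
  8: (6,10) 1 'c'
  9: (10,14) 0 ''
  10: (14,11) 1 'e'
  11: (11,4) 1 'e'
  12: (4,9) 0 ''
  13: (9,13) 1 'f'
  14: (13,3) 0 ''

n(n+1)/2 = 15·16/2 = 120
Σ LCP = 0 + 1 + 1 + 0 + 1 + 1 + 0 + 1 + 1 + 0 + 1 + 1 + 0 + 1 + 0 = 9
distinct = 120 − 9 = 111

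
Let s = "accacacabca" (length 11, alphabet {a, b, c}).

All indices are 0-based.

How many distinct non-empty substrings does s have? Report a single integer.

50

rank | idx | suffix
   0 |  10 | a
   1 |   7 | abca
   2 |   5 | acabca
   3 |   3 | acacabca
   4 |   0 | accacacabca
   5 |   8 | bca
   6 |   9 | ca
   7 |   6 | cabca
   8 |   4 | cacabca
   9 |   2 | cacacabca
  10 |   1 | ccacacabca

SA = [10, 7, 5, 3, 0, 8, 9, 6, 4, 2, 1]
rank  pair      lcp
   1  s[10:],s[7:]  1  'a'
   2  s[7:],s[5:]  1  'a'
   3  s[5:],s[3:]  3  'aca'
   4  s[3:],s[0:]  2  'ac'
   5  s[0:],s[8:]  0  ''
   6  s[8:],s[9:]  0  ''
   7  s[9:],s[6:]  2  'ca'
   8  s[6:],s[4:]  2  'ca'
   9  s[4:],s[2:]  4  'caca'
  10  s[2:],s[1:]  1  'c'

n(n+1)/2 = 11·12/2 = 66
Σ LCP = 0 + 1 + 1 + 3 + 2 + 0 + 0 + 2 + 2 + 4 + 1 = 16
distinct = 66 − 16 = 50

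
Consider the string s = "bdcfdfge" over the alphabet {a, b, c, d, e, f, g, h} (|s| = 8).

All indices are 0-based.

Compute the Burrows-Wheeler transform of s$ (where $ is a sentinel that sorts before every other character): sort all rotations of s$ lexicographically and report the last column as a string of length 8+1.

e$dbfgcdf

rank  rotation   last
    0  $bdcfdfge  e
    1  bdcfdfge$  $
    2  cfdfge$bd  d
    3  dcfdfge$b  b
    4  dfge$bdcf  f
    5  e$bdcfdfg  g
    6  fdfge$bdc  c
    7  fge$bdcfd  d
    8  ge$bdcfdf  f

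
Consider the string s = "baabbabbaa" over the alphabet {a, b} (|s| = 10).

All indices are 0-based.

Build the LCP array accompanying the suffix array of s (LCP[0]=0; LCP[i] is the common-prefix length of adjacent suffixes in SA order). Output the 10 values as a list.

[0, 1, 2, 1, 4, 0, 3, 2, 1, 3]

rank | idx | suffix
   0 |   9 | a
   1 |   8 | aa
   2 |   1 | aabbabbaa
   3 |   5 | abbaa
   4 |   2 | abbabbaa
   5 |   7 | baa
   6 |   0 | baabbabbaa
   7 |   4 | babbaa
   8 |   6 | bbaa
   9 |   3 | bbabbaa

SA = [9, 8, 1, 5, 2, 7, 0, 4, 6, 3]
[i] adj suffixes → lcp
  [1] 9/8 → 1 ('a')
  [2] 8/1 → 2 ('aa')
  [3] 1/5 → 1 ('a')
  [4] 5/2 → 4 ('abba')
  [5] 2/7 → 0 ('')
  [6] 7/0 → 3 ('baa')
  [7] 0/4 → 2 ('ba')
  [8] 4/6 → 1 ('b')
  [9] 6/3 → 3 ('bba')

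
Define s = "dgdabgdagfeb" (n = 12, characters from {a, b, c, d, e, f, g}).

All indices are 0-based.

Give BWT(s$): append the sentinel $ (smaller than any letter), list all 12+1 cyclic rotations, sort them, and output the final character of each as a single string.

bddeagg$fgdba

rank  rotation       last
    0  $dgdabgdagfeb  b
    1  abgdagfeb$dgd  d
    2  agfeb$dgdabgd  d
    3  b$dgdabgdagfe  e
    4  bgdagfeb$dgda  a
    5  dabgdagfeb$dg  g
    6  dagfeb$dgdabg  g
    7  dgdabgdagfeb$  $
    8  eb$dgdabgdagf  f
    9  feb$dgdabgdag  g
   10  gdabgdagfeb$d  d
   11  gdagfeb$dgdab  b
   12  gfeb$dgdabgda  a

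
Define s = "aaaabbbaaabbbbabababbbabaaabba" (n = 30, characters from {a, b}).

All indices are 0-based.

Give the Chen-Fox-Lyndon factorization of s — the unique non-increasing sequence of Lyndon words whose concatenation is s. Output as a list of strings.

["aaaabbbaaabbbbabababbbabaaabb", "a"]

emit factor 1: 'aaaabbbaaabbbbabababbbabaaabb' (i=0, period=29)
emit factor 2: 'a' (i=29, period=1)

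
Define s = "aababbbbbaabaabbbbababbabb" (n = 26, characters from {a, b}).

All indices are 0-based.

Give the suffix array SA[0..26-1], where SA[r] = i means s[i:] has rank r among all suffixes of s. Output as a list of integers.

[9, 0, 12, 10, 18, 1, 23, 20, 13, 3, 25, 8, 11, 17, 22, 19, 2, 24, 7, 16, 21, 6, 15, 5, 14, 4]

sorted suffixes:
  #0 SA[0]=9  'aabaabbbbababbabb'
  #1 SA[1]=0  'aababbbbbaabaabbbbababbabb'
  #2 SA[2]=12  'aabbbbababbabb'
  #3 SA[3]=10  'abaabbbbababbabb'
  #4 SA[4]=18  'ababbabb'
  #5 SA[5]=1  'ababbbbbaabaabbbbababbabb'
  #6 SA[6]=23  'abb'
  #7 SA[7]=20  'abbabb'
  #8 SA[8]=13  'abbbbababbabb'
  #9 SA[9]=3  'abbbbbaabaabbbbababbabb'
  #10 SA[10]=25  'b'
  #11 SA[11]=8  'baabaabbbbababbabb'
  #12 SA[12]=11  'baabbbbababbabb'
  #13 SA[13]=17  'bababbabb'
  #14 SA[14]=22  'babb'
  #15 SA[15]=19  'babbabb'
  #16 SA[16]=2  'babbbbbaabaabbbbababbabb'
  #17 SA[17]=24  'bb'
  #18 SA[18]=7  'bbaabaabbbbababbabb'
  #19 SA[19]=16  'bbababbabb'
  #20 SA[20]=21  'bbabb'
  #21 SA[21]=6  'bbbaabaabbbbababbabb'
  #22 SA[22]=15  'bbbababbabb'
  #23 SA[23]=5  'bbbbaabaabbbbababbabb'
  #24 SA[24]=14  'bbbbababbabb'
  #25 SA[25]=4  'bbbbbaabaabbbbababbabb'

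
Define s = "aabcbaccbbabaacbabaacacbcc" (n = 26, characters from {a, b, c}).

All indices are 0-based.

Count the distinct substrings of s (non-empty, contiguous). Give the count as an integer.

300

sorted suffixes:
  #0 SA[0]=0  'aabcbaccbbabaacbabaacacbcc'
  #1 SA[1]=18  'aacacbcc'
  #2 SA[2]=12  'aacbabaacacbcc'
  #3 SA[3]=16  'abaacacbcc'
  #4 SA[4]=10  'abaacbabaacacbcc'
  #5 SA[5]=1  'abcbaccbbabaacbabaacacbcc'
  #6 SA[6]=19  'acacbcc'
  #7 SA[7]=13  'acbabaacacbcc'
  #8 SA[8]=21  'acbcc'
  #9 SA[9]=5  'accbbabaacbabaacacbcc'
  #10 SA[10]=17  'baacacbcc'
  #11 SA[11]=11  'baacbabaacacbcc'
  #12 SA[12]=15  'babaacacbcc'
  #13 SA[13]=9  'babaacbabaacacbcc'
  #14 SA[14]=4  'baccbbabaacbabaacacbcc'
  #15 SA[15]=8  'bbabaacbabaacacbcc'
  #16 SA[16]=2  'bcbaccbbabaacbabaacacbcc'
  #17 SA[17]=23  'bcc'
  #18 SA[18]=25  'c'
  #19 SA[19]=20  'cacbcc'
  #20 SA[20]=14  'cbabaacacbcc'
  #21 SA[21]=3  'cbaccbbabaacbabaacacbcc'
  #22 SA[22]=7  'cbbabaacbabaacacbcc'
  #23 SA[23]=22  'cbcc'
  #24 SA[24]=24  'cc'
  #25 SA[25]=6  'ccbbabaacbabaacacbcc'

SA = [0, 18, 12, 16, 10, 1, 19, 13, 21, 5, 17, 11, 15, 9, 4, 8, 2, 23, 25, 20, 14, 3, 7, 22, 24, 6]
[i] adj suffixes → lcp
  [1] 0/18 → 2 ('aa')
  [2] 18/12 → 3 ('aac')
  [3] 12/16 → 1 ('a')
  [4] 16/10 → 5 ('abaac')
  [5] 10/1 → 2 ('ab')
  [6] 1/19 → 1 ('a')
  [7] 19/13 → 2 ('ac')
  [8] 13/21 → 3 ('acb')
  [9] 21/5 → 2 ('ac')
  [10] 5/17 → 0 ('')
  [11] 17/11 → 4 ('baac')
  [12] 11/15 → 2 ('ba')
  [13] 15/9 → 6 ('babaac')
  [14] 9/4 → 2 ('ba')
  [15] 4/8 → 1 ('b')
  [16] 8/2 → 1 ('b')
  [17] 2/23 → 2 ('bc')
  [18] 23/25 → 0 ('')
  [19] 25/20 → 1 ('c')
  [20] 20/14 → 1 ('c')
  [21] 14/3 → 3 ('cba')
  [22] 3/7 → 2 ('cb')
  [23] 7/22 → 2 ('cb')
  [24] 22/24 → 1 ('c')
  [25] 24/6 → 2 ('cc')

n(n+1)/2 = 26·27/2 = 351
Σ LCP = 0 + 2 + 3 + 1 + 5 + 2 + 1 + 2 + 3 + 2 + 0 + 4 + 2 + 6 + 2 + 1 + 1 + 2 + 0 + 1 + 1 + 3 + 2 + 2 + 1 + 2 = 51
distinct = 351 − 51 = 300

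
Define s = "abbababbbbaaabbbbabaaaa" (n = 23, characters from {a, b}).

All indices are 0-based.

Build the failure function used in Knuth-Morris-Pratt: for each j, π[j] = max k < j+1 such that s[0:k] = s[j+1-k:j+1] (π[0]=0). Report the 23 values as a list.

[0, 0, 0, 1, 2, 1, 2, 3, 0, 0, 1, 1, 1, 2, 3, 0, 0, 1, 2, 1, 1, 1, 1]

π[0] = 0
j=1 s[j]='b': π[1]=0 (border '')
j=2 s[j]='b': π[2]=0 (border '')
j=3 s[j]='a': π[3]=1 (border 'a')
j=4 s[j]='b': π[4]=2 (border 'ab')
j=5 s[j]='a': k: 2→0; π[5]=1 (border 'a')
j=6 s[j]='b': π[6]=2 (border 'ab')
j=7 s[j]='b': π[7]=3 (border 'abb')
j=8 s[j]='b': k: 3→0; π[8]=0 (border '')
j=9 s[j]='b': π[9]=0 (border '')
j=10 s[j]='a': π[10]=1 (border 'a')
j=11 s[j]='a': k: 1→0; π[11]=1 (border 'a')
j=12 s[j]='a': k: 1→0; π[12]=1 (border 'a')
j=13 s[j]='b': π[13]=2 (border 'ab')
j=14 s[j]='b': π[14]=3 (border 'abb')
j=15 s[j]='b': k: 3→0; π[15]=0 (border '')
j=16 s[j]='b': π[16]=0 (border '')
j=17 s[j]='a': π[17]=1 (border 'a')
j=18 s[j]='b': π[18]=2 (border 'ab')
j=19 s[j]='a': k: 2→0; π[19]=1 (border 'a')
j=20 s[j]='a': k: 1→0; π[20]=1 (border 'a')
j=21 s[j]='a': k: 1→0; π[21]=1 (border 'a')
j=22 s[j]='a': k: 1→0; π[22]=1 (border 'a')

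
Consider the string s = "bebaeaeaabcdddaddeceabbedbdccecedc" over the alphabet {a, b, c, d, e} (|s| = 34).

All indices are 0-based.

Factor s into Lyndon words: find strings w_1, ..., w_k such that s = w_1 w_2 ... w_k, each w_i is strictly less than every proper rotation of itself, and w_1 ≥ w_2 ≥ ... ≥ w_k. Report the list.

emit factor 1: 'be' (i=0, period=2)
emit factor 2: 'b' (i=2, period=1)
emit factor 3: 'ae' (i=3, period=2)
emit factor 4: 'ae' (i=5, period=2)
emit factor 5: 'aabcdddaddeceabbedbdccecedc' (i=7, period=27)

["be", "b", "ae", "ae", "aabcdddaddeceabbedbdccecedc"]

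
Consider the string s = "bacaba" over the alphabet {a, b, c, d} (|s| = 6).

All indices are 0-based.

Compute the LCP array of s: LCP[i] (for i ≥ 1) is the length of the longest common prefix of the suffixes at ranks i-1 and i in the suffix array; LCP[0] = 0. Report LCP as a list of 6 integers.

[0, 1, 1, 0, 2, 0]

rank | idx | suffix
   0 |   5 | a
   1 |   3 | aba
   2 |   1 | acaba
   3 |   4 | ba
   4 |   0 | bacaba
   5 |   2 | caba

SA = [5, 3, 1, 4, 0, 2]
i: (SA[i-1],SA[i]) lcp shared
  1: (5,3) 1 'a'
  2: (3,1) 1 'a'
  3: (1,4) 0 ''
  4: (4,0) 2 'ba'
  5: (0,2) 0 ''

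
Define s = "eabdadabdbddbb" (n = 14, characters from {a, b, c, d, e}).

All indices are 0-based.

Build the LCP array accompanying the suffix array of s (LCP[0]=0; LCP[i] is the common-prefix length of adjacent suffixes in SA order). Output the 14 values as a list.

sorted suffixes:
  #0 SA[0]=1  'abdadabdbddbb'
  #1 SA[1]=6  'abdbddbb'
  #2 SA[2]=4  'adabdbddbb'
  #3 SA[3]=13  'b'
  #4 SA[4]=12  'bb'
  #5 SA[5]=2  'bdadabdbddbb'
  #6 SA[6]=7  'bdbddbb'
  #7 SA[7]=9  'bddbb'
  #8 SA[8]=5  'dabdbddbb'
  #9 SA[9]=3  'dadabdbddbb'
  #10 SA[10]=11  'dbb'
  #11 SA[11]=8  'dbddbb'
  #12 SA[12]=10  'ddbb'
  #13 SA[13]=0  'eabdadabdbddbb'

SA = [1, 6, 4, 13, 12, 2, 7, 9, 5, 3, 11, 8, 10, 0]
[i] adj suffixes → lcp
  [1] 1/6 → 3 ('abd')
  [2] 6/4 → 1 ('a')
  [3] 4/13 → 0 ('')
  [4] 13/12 → 1 ('b')
  [5] 12/2 → 1 ('b')
  [6] 2/7 → 2 ('bd')
  [7] 7/9 → 2 ('bd')
  [8] 9/5 → 0 ('')
  [9] 5/3 → 2 ('da')
  [10] 3/11 → 1 ('d')
  [11] 11/8 → 2 ('db')
  [12] 8/10 → 1 ('d')
  [13] 10/0 → 0 ('')

[0, 3, 1, 0, 1, 1, 2, 2, 0, 2, 1, 2, 1, 0]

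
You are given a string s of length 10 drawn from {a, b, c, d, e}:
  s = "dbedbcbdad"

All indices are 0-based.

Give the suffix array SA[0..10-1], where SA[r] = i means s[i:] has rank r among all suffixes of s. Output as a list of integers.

sorted suffixes:
  #0 SA[0]=8  'ad'
  #1 SA[1]=4  'bcbdad'
  #2 SA[2]=6  'bdad'
  #3 SA[3]=1  'bedbcbdad'
  #4 SA[4]=5  'cbdad'
  #5 SA[5]=9  'd'
  #6 SA[6]=7  'dad'
  #7 SA[7]=3  'dbcbdad'
  #8 SA[8]=0  'dbedbcbdad'
  #9 SA[9]=2  'edbcbdad'

[8, 4, 6, 1, 5, 9, 7, 3, 0, 2]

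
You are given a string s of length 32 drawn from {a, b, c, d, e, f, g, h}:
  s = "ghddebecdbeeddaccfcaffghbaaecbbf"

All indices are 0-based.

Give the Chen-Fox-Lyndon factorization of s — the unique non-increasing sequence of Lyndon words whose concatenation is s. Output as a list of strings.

emit factor 1: 'gh' (i=0, period=2)
emit factor 2: 'dde' (i=2, period=3)
emit factor 3: 'becdbeedd' (i=5, period=9)
emit factor 4: 'accfcaffghb' (i=14, period=11)
emit factor 5: 'aaecbbf' (i=25, period=7)

["gh", "dde", "becdbeedd", "accfcaffghb", "aaecbbf"]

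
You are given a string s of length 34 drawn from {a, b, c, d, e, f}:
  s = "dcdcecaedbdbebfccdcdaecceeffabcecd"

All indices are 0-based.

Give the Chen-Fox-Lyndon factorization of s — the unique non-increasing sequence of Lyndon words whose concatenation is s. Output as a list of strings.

emit factor 1: 'd' (i=0, period=1)
emit factor 2: 'cdce' (i=1, period=4)
emit factor 3: 'c' (i=5, period=1)
emit factor 4: 'aedbdbebfccdcd' (i=6, period=14)
emit factor 5: 'aecceeff' (i=20, period=8)
emit factor 6: 'abcecd' (i=28, period=6)

["d", "cdce", "c", "aedbdbebfccdcd", "aecceeff", "abcecd"]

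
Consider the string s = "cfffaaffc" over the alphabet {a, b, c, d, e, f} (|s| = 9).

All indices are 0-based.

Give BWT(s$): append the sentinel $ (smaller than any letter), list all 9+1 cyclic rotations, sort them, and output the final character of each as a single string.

cfaf$fffac

rank  rotation    last
    0  $cfffaaffc  c
    1  aaffc$cfff  f
    2  affc$cfffa  a
    3  c$cfffaaff  f
    4  cfffaaffc$  $
    5  faaffc$cff  f
    6  fc$cfffaaf  f
    7  ffaaffc$cf  f
    8  ffc$cfffaa  a
    9  fffaaffc$c  c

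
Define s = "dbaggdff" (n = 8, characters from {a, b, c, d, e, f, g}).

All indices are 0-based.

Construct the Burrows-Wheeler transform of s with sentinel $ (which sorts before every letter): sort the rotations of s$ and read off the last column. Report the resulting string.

rank  rotation   last
    0  $dbaggdff  f
    1  aggdff$db  b
    2  baggdff$d  d
    3  dbaggdff$  $
    4  dff$dbagg  g
    5  f$dbaggdf  f
    6  ff$dbaggd  d
    7  gdff$dbag  g
    8  ggdff$dba  a

fbd$gfdga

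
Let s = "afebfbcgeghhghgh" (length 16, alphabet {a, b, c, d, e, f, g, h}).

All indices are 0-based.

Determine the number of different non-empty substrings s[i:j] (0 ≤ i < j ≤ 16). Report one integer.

rank | idx | suffix
   0 |   0 | afebfbcgeghhghgh
   1 |   5 | bcgeghhghgh
   2 |   3 | bfbcgeghhghgh
   3 |   6 | cgeghhghgh
   4 |   2 | ebfbcgeghhghgh
   5 |   8 | eghhghgh
   6 |   4 | fbcgeghhghgh
   7 |   1 | febfbcgeghhghgh
   8 |   7 | geghhghgh
   9 |  14 | gh
  10 |  12 | ghgh
  11 |   9 | ghhghgh
  12 |  15 | h
  13 |  13 | hgh
  14 |  11 | hghgh
  15 |  10 | hhghgh

SA = [0, 5, 3, 6, 2, 8, 4, 1, 7, 14, 12, 9, 15, 13, 11, 10]
rank  pair      lcp
   1  s[0:],s[5:]  0  ''
   2  s[5:],s[3:]  1  'b'
   3  s[3:],s[6:]  0  ''
   4  s[6:],s[2:]  0  ''
   5  s[2:],s[8:]  1  'e'
   6  s[8:],s[4:]  0  ''
   7  s[4:],s[1:]  1  'f'
   8  s[1:],s[7:]  0  ''
   9  s[7:],s[14:]  1  'g'
  10  s[14:],s[12:]  2  'gh'
  11  s[12:],s[9:]  2  'gh'
  12  s[9:],s[15:]  0  ''
  13  s[15:],s[13:]  1  'h'
  14  s[13:],s[11:]  3  'hgh'
  15  s[11:],s[10:]  1  'h'

n(n+1)/2 = 16·17/2 = 136
Σ LCP = 0 + 0 + 1 + 0 + 0 + 1 + 0 + 1 + 0 + 1 + 2 + 2 + 0 + 1 + 3 + 1 = 13
distinct = 136 − 13 = 123

123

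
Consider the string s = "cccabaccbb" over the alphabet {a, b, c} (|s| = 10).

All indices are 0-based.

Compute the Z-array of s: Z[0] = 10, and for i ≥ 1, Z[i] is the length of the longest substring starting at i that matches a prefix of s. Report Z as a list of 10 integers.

[10, 2, 1, 0, 0, 0, 2, 1, 0, 0]

Z[0]=10
i=1: i≥r, start 0; Z[1]=2 scan→box=[1,3)
i=2: min(r-i=1, Z[1]=2)=1; Z[2]=1
i=3: i≥r, start 0; Z[3]=0
i=4: i≥r, start 0; Z[4]=0
i=5: i≥r, start 0; Z[5]=0
i=6: i≥r, start 0; Z[6]=2 scan→box=[6,8)
i=7: min(r-i=1, Z[1]=2)=1; Z[7]=1
i=8: i≥r, start 0; Z[8]=0
i=9: i≥r, start 0; Z[9]=0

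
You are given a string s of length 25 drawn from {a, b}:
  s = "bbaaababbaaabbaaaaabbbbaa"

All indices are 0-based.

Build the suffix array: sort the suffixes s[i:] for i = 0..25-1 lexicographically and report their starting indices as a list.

sorted suffixes:
  #0 SA[0]=24  'a'
  #1 SA[1]=23  'aa'
  #2 SA[2]=14  'aaaaabbbbaa'
  #3 SA[3]=15  'aaaabbbbaa'
  #4 SA[4]=2  'aaababbaaabbaaaaabbbbaa'
  #5 SA[5]=9  'aaabbaaaaabbbbaa'
  #6 SA[6]=16  'aaabbbbaa'
  #7 SA[7]=3  'aababbaaabbaaaaabbbbaa'
  #8 SA[8]=10  'aabbaaaaabbbbaa'
  #9 SA[9]=17  'aabbbbaa'
  #10 SA[10]=4  'ababbaaabbaaaaabbbbaa'
  #11 SA[11]=11  'abbaaaaabbbbaa'
  #12 SA[12]=6  'abbaaabbaaaaabbbbaa'
  #13 SA[13]=18  'abbbbaa'
  #14 SA[14]=22  'baa'
  #15 SA[15]=13  'baaaaabbbbaa'
  #16 SA[16]=1  'baaababbaaabbaaaaabbbbaa'
  #17 SA[17]=8  'baaabbaaaaabbbbaa'
  #18 SA[18]=5  'babbaaabbaaaaabbbbaa'
  #19 SA[19]=21  'bbaa'
  #20 SA[20]=12  'bbaaaaabbbbaa'
  #21 SA[21]=0  'bbaaababbaaabbaaaaabbbbaa'
  #22 SA[22]=7  'bbaaabbaaaaabbbbaa'
  #23 SA[23]=20  'bbbaa'
  #24 SA[24]=19  'bbbbaa'

[24, 23, 14, 15, 2, 9, 16, 3, 10, 17, 4, 11, 6, 18, 22, 13, 1, 8, 5, 21, 12, 0, 7, 20, 19]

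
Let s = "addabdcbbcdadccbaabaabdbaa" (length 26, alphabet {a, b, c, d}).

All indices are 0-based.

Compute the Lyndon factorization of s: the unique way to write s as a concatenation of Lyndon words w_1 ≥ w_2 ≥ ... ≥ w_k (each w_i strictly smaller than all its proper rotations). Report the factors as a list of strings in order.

emit factor 1: 'add' (i=0, period=3)
emit factor 2: 'abdcbbcdadccb' (i=3, period=13)
emit factor 3: 'aabaabdb' (i=16, period=8)
emit factor 4: 'a' (i=24, period=1)
emit factor 5: 'a' (i=25, period=1)

["add", "abdcbbcdadccb", "aabaabdb", "a", "a"]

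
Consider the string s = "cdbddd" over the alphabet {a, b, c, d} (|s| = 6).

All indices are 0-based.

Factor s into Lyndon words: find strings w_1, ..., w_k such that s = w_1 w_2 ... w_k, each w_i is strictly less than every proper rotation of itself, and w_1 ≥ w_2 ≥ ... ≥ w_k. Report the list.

["cd", "bddd"]

emit factor 1: 'cd' (i=0, period=2)
emit factor 2: 'bddd' (i=2, period=4)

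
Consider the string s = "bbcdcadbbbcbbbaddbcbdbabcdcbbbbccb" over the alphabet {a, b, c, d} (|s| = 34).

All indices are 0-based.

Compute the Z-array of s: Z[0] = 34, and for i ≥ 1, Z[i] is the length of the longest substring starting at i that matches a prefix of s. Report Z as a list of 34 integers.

Z[0]=34
i=1: fresh scan; Z[1]=1 extend→box=[1,2)
i=2: fresh scan; Z[2]=0
i=3: fresh scan; Z[3]=0
i=4: fresh scan; Z[4]=0
i=5: fresh scan; Z[5]=0
i=6: fresh scan; Z[6]=0
i=7: fresh scan; Z[7]=2 extend→box=[7,9)
i=8: min(r-i=1, Z[1]=1)=1; Z[8]=3 extend→box=[8,11)
i=9: min(r-i=2, Z[1]=1)=1; Z[9]=1
i=10: min(r-i=1, Z[2]=0)=0; Z[10]=0
i=11: fresh scan; Z[11]=2 extend→box=[11,13)
i=12: min(r-i=1, Z[1]=1)=1; Z[12]=2 extend→box=[12,14)
i=13: min(r-i=1, Z[1]=1)=1; Z[13]=1
i=14: fresh scan; Z[14]=0
i=15: fresh scan; Z[15]=0
i=16: fresh scan; Z[16]=0
i=17: fresh scan; Z[17]=1 extend→box=[17,18)
i=18: fresh scan; Z[18]=0
i=19: fresh scan; Z[19]=1 extend→box=[19,20)
i=20: fresh scan; Z[20]=0
i=21: fresh scan; Z[21]=1 extend→box=[21,22)
i=22: fresh scan; Z[22]=0
i=23: fresh scan; Z[23]=1 extend→box=[23,24)
i=24: fresh scan; Z[24]=0
i=25: fresh scan; Z[25]=0
i=26: fresh scan; Z[26]=0
i=27: fresh scan; Z[27]=2 extend→box=[27,29)
i=28: min(r-i=1, Z[1]=1)=1; Z[28]=2 extend→box=[28,30)
i=29: min(r-i=1, Z[1]=1)=1; Z[29]=3 extend→box=[29,32)
i=30: min(r-i=2, Z[1]=1)=1; Z[30]=1
i=31: min(r-i=1, Z[2]=0)=0; Z[31]=0
i=32: fresh scan; Z[32]=0
i=33: fresh scan; Z[33]=1 extend→box=[33,34)

[34, 1, 0, 0, 0, 0, 0, 2, 3, 1, 0, 2, 2, 1, 0, 0, 0, 1, 0, 1, 0, 1, 0, 1, 0, 0, 0, 2, 2, 3, 1, 0, 0, 1]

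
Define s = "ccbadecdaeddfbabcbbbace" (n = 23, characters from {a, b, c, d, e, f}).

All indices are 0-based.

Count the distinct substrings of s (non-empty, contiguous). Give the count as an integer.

255

sorted suffixes:
  #0 SA[0]=14  'abcbbbace'
  #1 SA[1]=20  'ace'
  #2 SA[2]=3  'adecdaeddfbabcbbbace'
  #3 SA[3]=8  'aeddfbabcbbbace'
  #4 SA[4]=13  'babcbbbace'
  #5 SA[5]=19  'bace'
  #6 SA[6]=2  'badecdaeddfbabcbbbace'
  #7 SA[7]=18  'bbace'
  #8 SA[8]=17  'bbbace'
  #9 SA[9]=15  'bcbbbace'
  #10 SA[10]=1  'cbadecdaeddfbabcbbbace'
  #11 SA[11]=16  'cbbbace'
  #12 SA[12]=0  'ccbadecdaeddfbabcbbbace'
  #13 SA[13]=6  'cdaeddfbabcbbbace'
  #14 SA[14]=21  'ce'
  #15 SA[15]=7  'daeddfbabcbbbace'
  #16 SA[16]=10  'ddfbabcbbbace'
  #17 SA[17]=4  'decdaeddfbabcbbbace'
  #18 SA[18]=11  'dfbabcbbbace'
  #19 SA[19]=22  'e'
  #20 SA[20]=5  'ecdaeddfbabcbbbace'
  #21 SA[21]=9  'eddfbabcbbbace'
  #22 SA[22]=12  'fbabcbbbace'

SA = [14, 20, 3, 8, 13, 19, 2, 18, 17, 15, 1, 16, 0, 6, 21, 7, 10, 4, 11, 22, 5, 9, 12]
[i] adj suffixes → lcp
  [1] 14/20 → 1 ('a')
  [2] 20/3 → 1 ('a')
  [3] 3/8 → 1 ('a')
  [4] 8/13 → 0 ('')
  [5] 13/19 → 2 ('ba')
  [6] 19/2 → 2 ('ba')
  [7] 2/18 → 1 ('b')
  [8] 18/17 → 2 ('bb')
  [9] 17/15 → 1 ('b')
  [10] 15/1 → 0 ('')
  [11] 1/16 → 2 ('cb')
  [12] 16/0 → 1 ('c')
  [13] 0/6 → 1 ('c')
  [14] 6/21 → 1 ('c')
  [15] 21/7 → 0 ('')
  [16] 7/10 → 1 ('d')
  [17] 10/4 → 1 ('d')
  [18] 4/11 → 1 ('d')
  [19] 11/22 → 0 ('')
  [20] 22/5 → 1 ('e')
  [21] 5/9 → 1 ('e')
  [22] 9/12 → 0 ('')

n(n+1)/2 = 23·24/2 = 276
Σ LCP = 0 + 1 + 1 + 1 + 0 + 2 + 2 + 1 + 2 + 1 + 0 + 2 + 1 + 1 + 1 + 0 + 1 + 1 + 1 + 0 + 1 + 1 + 0 = 21
distinct = 276 − 21 = 255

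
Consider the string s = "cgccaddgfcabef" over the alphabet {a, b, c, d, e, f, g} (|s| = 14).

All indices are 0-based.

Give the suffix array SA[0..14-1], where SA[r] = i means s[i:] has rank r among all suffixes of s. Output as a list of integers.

sorted suffixes:
  #0 SA[0]=10  'abef'
  #1 SA[1]=4  'addgfcabef'
  #2 SA[2]=11  'bef'
  #3 SA[3]=9  'cabef'
  #4 SA[4]=3  'caddgfcabef'
  #5 SA[5]=2  'ccaddgfcabef'
  #6 SA[6]=0  'cgccaddgfcabef'
  #7 SA[7]=5  'ddgfcabef'
  #8 SA[8]=6  'dgfcabef'
  #9 SA[9]=12  'ef'
  #10 SA[10]=13  'f'
  #11 SA[11]=8  'fcabef'
  #12 SA[12]=1  'gccaddgfcabef'
  #13 SA[13]=7  'gfcabef'

[10, 4, 11, 9, 3, 2, 0, 5, 6, 12, 13, 8, 1, 7]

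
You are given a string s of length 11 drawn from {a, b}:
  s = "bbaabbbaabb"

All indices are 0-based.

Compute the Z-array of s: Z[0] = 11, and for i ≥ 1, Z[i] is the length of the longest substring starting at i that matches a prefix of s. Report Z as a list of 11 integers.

[11, 1, 0, 0, 2, 6, 1, 0, 0, 2, 1]

Z[0]=11
i=1: i≥r, start 0; Z[1]=1 grow→box=[1,2)
i=2: i≥r, start 0; Z[2]=0
i=3: i≥r, start 0; Z[3]=0
i=4: i≥r, start 0; Z[4]=2 grow→box=[4,6)
i=5: min(r-i=1, Z[1]=1)=1; Z[5]=6 grow→box=[5,11)
i=6: min(r-i=5, Z[1]=1)=1; Z[6]=1
i=7: min(r-i=4, Z[2]=0)=0; Z[7]=0
i=8: min(r-i=3, Z[3]=0)=0; Z[8]=0
i=9: min(r-i=2, Z[4]=2)=2; Z[9]=2
i=10: min(r-i=1, Z[5]=6)=1; Z[10]=1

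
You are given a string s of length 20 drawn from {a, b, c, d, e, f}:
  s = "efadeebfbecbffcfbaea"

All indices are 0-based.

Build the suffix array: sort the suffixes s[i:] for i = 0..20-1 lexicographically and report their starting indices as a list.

rank→(start, suffix):
  0 → (19, 'a')
  1 → (2, 'adeebfbecbffcfbaea')
  2 → (17, 'aea')
  3 → (16, 'baea')
  4 → (8, 'becbffcfbaea')
  5 → (6, 'bfbecbffcfbaea')
  6 → (11, 'bffcfbaea')
  7 → (10, 'cbffcfbaea')
  8 → (14, 'cfbaea')
  9 → (3, 'deebfbecbffcfbaea')
  10 → (18, 'ea')
  11 → (5, 'ebfbecbffcfbaea')
  12 → (9, 'ecbffcfbaea')
  13 → (4, 'eebfbecbffcfbaea')
  14 → (0, 'efadeebfbecbffcfbaea')
  15 → (1, 'fadeebfbecbffcfbaea')
  16 → (15, 'fbaea')
  17 → (7, 'fbecbffcfbaea')
  18 → (13, 'fcfbaea')
  19 → (12, 'ffcfbaea')

[19, 2, 17, 16, 8, 6, 11, 10, 14, 3, 18, 5, 9, 4, 0, 1, 15, 7, 13, 12]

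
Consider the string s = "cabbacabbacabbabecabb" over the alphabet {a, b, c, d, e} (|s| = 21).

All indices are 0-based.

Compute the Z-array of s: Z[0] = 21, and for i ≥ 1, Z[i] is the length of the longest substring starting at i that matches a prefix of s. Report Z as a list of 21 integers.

[21, 0, 0, 0, 0, 10, 0, 0, 0, 0, 5, 0, 0, 0, 0, 0, 0, 4, 0, 0, 0]

Z[0]=21
i=1: fresh scan; Z[1]=0
i=2: fresh scan; Z[2]=0
i=3: fresh scan; Z[3]=0
i=4: fresh scan; Z[4]=0
i=5: fresh scan; Z[5]=10 extend→box=[5,15)
i=6: min(r-i=9, Z[1]=0)=0; Z[6]=0
i=7: min(r-i=8, Z[2]=0)=0; Z[7]=0
i=8: min(r-i=7, Z[3]=0)=0; Z[8]=0
i=9: min(r-i=6, Z[4]=0)=0; Z[9]=0
i=10: min(r-i=5, Z[5]=10)=5; Z[10]=5
i=11: min(r-i=4, Z[6]=0)=0; Z[11]=0
i=12: min(r-i=3, Z[7]=0)=0; Z[12]=0
i=13: min(r-i=2, Z[8]=0)=0; Z[13]=0
i=14: min(r-i=1, Z[9]=0)=0; Z[14]=0
i=15: fresh scan; Z[15]=0
i=16: fresh scan; Z[16]=0
i=17: fresh scan; Z[17]=4 extend→box=[17,21)
i=18: min(r-i=3, Z[1]=0)=0; Z[18]=0
i=19: min(r-i=2, Z[2]=0)=0; Z[19]=0
i=20: min(r-i=1, Z[3]=0)=0; Z[20]=0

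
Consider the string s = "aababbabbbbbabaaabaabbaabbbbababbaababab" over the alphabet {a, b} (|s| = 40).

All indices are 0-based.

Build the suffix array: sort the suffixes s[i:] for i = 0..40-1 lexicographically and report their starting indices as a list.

[14, 15, 33, 0, 18, 22, 38, 12, 16, 36, 34, 28, 1, 30, 19, 3, 23, 6, 39, 13, 32, 17, 21, 37, 11, 35, 27, 29, 2, 5, 31, 20, 10, 26, 4, 9, 25, 8, 24, 7]

rank→(start, suffix):
  0 → (14, 'aaabaabbaabbbbababbaababab')
  1 → (15, 'aabaabbaabbbbababbaababab')
  2 → (33, 'aababab')
  3 → (0, 'aababbabbbbbabaaabaabbaabbbbababbaababab')
  4 → (18, 'aabbaabbbbababbaababab')
  5 → (22, 'aabbbbababbaababab')
  6 → (38, 'ab')
  7 → (12, 'abaaabaabbaabbbbababbaababab')
  8 → (16, 'abaabbaabbbbababbaababab')
  9 → (36, 'abab')
  10 → (34, 'ababab')
  11 → (28, 'ababbaababab')
  12 → (1, 'ababbabbbbbabaaabaabbaabbbbababbaababab')
  13 → (30, 'abbaababab')
  14 → (19, 'abbaabbbbababbaababab')
  15 → (3, 'abbabbbbbabaaabaabbaabbbbababbaababab')
  16 → (23, 'abbbbababbaababab')
  17 → (6, 'abbbbbabaaabaabbaabbbbababbaababab')
  18 → (39, 'b')
  19 → (13, 'baaabaabbaabbbbababbaababab')
  20 → (32, 'baababab')
  21 → (17, 'baabbaabbbbababbaababab')
  22 → (21, 'baabbbbababbaababab')
  23 → (37, 'bab')
  24 → (11, 'babaaabaabbaabbbbababbaababab')
  25 → (35, 'babab')
  26 → (27, 'bababbaababab')
  27 → (29, 'babbaababab')
  28 → (2, 'babbabbbbbabaaabaabbaabbbbababbaababab')
  29 → (5, 'babbbbbabaaabaabbaabbbbababbaababab')
  30 → (31, 'bbaababab')
  31 → (20, 'bbaabbbbababbaababab')
  32 → (10, 'bbabaaabaabbaabbbbababbaababab')
  33 → (26, 'bbababbaababab')
  34 → (4, 'bbabbbbbabaaabaabbaabbbbababbaababab')
  35 → (9, 'bbbabaaabaabbaabbbbababbaababab')
  36 → (25, 'bbbababbaababab')
  37 → (8, 'bbbbabaaabaabbaabbbbababbaababab')
  38 → (24, 'bbbbababbaababab')
  39 → (7, 'bbbbbabaaabaabbaabbbbababbaababab')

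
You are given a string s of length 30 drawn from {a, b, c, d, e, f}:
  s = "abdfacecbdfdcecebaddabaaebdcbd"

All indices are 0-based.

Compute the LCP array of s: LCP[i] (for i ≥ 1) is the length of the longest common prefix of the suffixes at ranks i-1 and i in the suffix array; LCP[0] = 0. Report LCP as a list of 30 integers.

[0, 1, 2, 1, 1, 1, 0, 2, 1, 2, 2, 3, 0, 3, 1, 2, 3, 0, 1, 1, 2, 1, 1, 2, 0, 2, 1, 2, 0, 1]

rank→(start, suffix):
  0 → (22, 'aaebdcbd')
  1 → (20, 'abaaebdcbd')
  2 → (0, 'abdfacecbdfdcecebaddabaaebdcbd')
  3 → (4, 'acecbdfdcecebaddabaaebdcbd')
  4 → (17, 'addabaaebdcbd')
  5 → (23, 'aebdcbd')
  6 → (21, 'baaebdcbd')
  7 → (16, 'baddabaaebdcbd')
  8 → (28, 'bd')
  9 → (25, 'bdcbd')
  10 → (1, 'bdfacecbdfdcecebaddabaaebdcbd')
  11 → (8, 'bdfdcecebaddabaaebdcbd')
  12 → (27, 'cbd')
  13 → (7, 'cbdfdcecebaddabaaebdcbd')
  14 → (14, 'cebaddabaaebdcbd')
  15 → (5, 'cecbdfdcecebaddabaaebdcbd')
  16 → (12, 'cecebaddabaaebdcbd')
  17 → (29, 'd')
  18 → (19, 'dabaaebdcbd')
  19 → (26, 'dcbd')
  20 → (11, 'dcecebaddabaaebdcbd')
  21 → (18, 'ddabaaebdcbd')
  22 → (2, 'dfacecbdfdcecebaddabaaebdcbd')
  23 → (9, 'dfdcecebaddabaaebdcbd')
  24 → (15, 'ebaddabaaebdcbd')
  25 → (24, 'ebdcbd')
  26 → (6, 'ecbdfdcecebaddabaaebdcbd')
  27 → (13, 'ecebaddabaaebdcbd')
  28 → (3, 'facecbdfdcecebaddabaaebdcbd')
  29 → (10, 'fdcecebaddabaaebdcbd')

SA = [22, 20, 0, 4, 17, 23, 21, 16, 28, 25, 1, 8, 27, 7, 14, 5, 12, 29, 19, 26, 11, 18, 2, 9, 15, 24, 6, 13, 3, 10]
rank  pair      lcp
   1  s[22:],s[20:]  1  'a'
   2  s[20:],s[0:]  2  'ab'
   3  s[0:],s[4:]  1  'a'
   4  s[4:],s[17:]  1  'a'
   5  s[17:],s[23:]  1  'a'
   6  s[23:],s[21:]  0  ''
   7  s[21:],s[16:]  2  'ba'
   8  s[16:],s[28:]  1  'b'
   9  s[28:],s[25:]  2  'bd'
  10  s[25:],s[1:]  2  'bd'
  11  s[1:],s[8:]  3  'bdf'
  12  s[8:],s[27:]  0  ''
  13  s[27:],s[7:]  3  'cbd'
  14  s[7:],s[14:]  1  'c'
  15  s[14:],s[5:]  2  'ce'
  16  s[5:],s[12:]  3  'cec'
  17  s[12:],s[29:]  0  ''
  18  s[29:],s[19:]  1  'd'
  19  s[19:],s[26:]  1  'd'
  20  s[26:],s[11:]  2  'dc'
  21  s[11:],s[18:]  1  'd'
  22  s[18:],s[2:]  1  'd'
  23  s[2:],s[9:]  2  'df'
  24  s[9:],s[15:]  0  ''
  25  s[15:],s[24:]  2  'eb'
  26  s[24:],s[6:]  1  'e'
  27  s[6:],s[13:]  2  'ec'
  28  s[13:],s[3:]  0  ''
  29  s[3:],s[10:]  1  'f'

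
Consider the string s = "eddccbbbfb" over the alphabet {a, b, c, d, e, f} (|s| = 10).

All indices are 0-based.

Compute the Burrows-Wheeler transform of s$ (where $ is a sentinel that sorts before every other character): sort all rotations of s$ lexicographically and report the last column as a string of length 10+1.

bfcbbcdde$b

rank  rotation     last
    0  $eddccbbbfb  b
    1  b$eddccbbbf  f
    2  bbbfb$eddcc  c
    3  bbfb$eddccb  b
    4  bfb$eddccbb  b
    5  cbbbfb$eddc  c
    6  ccbbbfb$edd  d
    7  dccbbbfb$ed  d
    8  ddccbbbfb$e  e
    9  eddccbbbfb$  $
   10  fb$eddccbbb  b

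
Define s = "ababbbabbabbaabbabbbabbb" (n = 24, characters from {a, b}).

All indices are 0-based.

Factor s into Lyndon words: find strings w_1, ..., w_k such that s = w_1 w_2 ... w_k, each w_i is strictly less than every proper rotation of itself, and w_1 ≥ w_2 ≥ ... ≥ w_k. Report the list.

emit factor 1: 'ababbbabbabb' (i=0, period=12)
emit factor 2: 'aabbabbbabbb' (i=12, period=12)

["ababbbabbabb", "aabbabbbabbb"]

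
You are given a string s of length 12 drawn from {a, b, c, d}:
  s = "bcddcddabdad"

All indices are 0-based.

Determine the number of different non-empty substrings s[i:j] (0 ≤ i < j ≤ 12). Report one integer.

sorted suffixes:
  #0 SA[0]=7  'abdad'
  #1 SA[1]=10  'ad'
  #2 SA[2]=0  'bcddcddabdad'
  #3 SA[3]=8  'bdad'
  #4 SA[4]=4  'cddabdad'
  #5 SA[5]=1  'cddcddabdad'
  #6 SA[6]=11  'd'
  #7 SA[7]=6  'dabdad'
  #8 SA[8]=9  'dad'
  #9 SA[9]=3  'dcddabdad'
  #10 SA[10]=5  'ddabdad'
  #11 SA[11]=2  'ddcddabdad'

SA = [7, 10, 0, 8, 4, 1, 11, 6, 9, 3, 5, 2]
i: (SA[i-1],SA[i]) lcp shared
  1: (7,10) 1 'a'
  2: (10,0) 0 ''
  3: (0,8) 1 'b'
  4: (8,4) 0 ''
  5: (4,1) 3 'cdd'
  6: (1,11) 0 ''
  7: (11,6) 1 'd'
  8: (6,9) 2 'da'
  9: (9,3) 1 'd'
  10: (3,5) 1 'd'
  11: (5,2) 2 'dd'

n(n+1)/2 = 12·13/2 = 78
Σ LCP = 0 + 1 + 0 + 1 + 0 + 3 + 0 + 1 + 2 + 1 + 1 + 2 = 12
distinct = 78 − 12 = 66

66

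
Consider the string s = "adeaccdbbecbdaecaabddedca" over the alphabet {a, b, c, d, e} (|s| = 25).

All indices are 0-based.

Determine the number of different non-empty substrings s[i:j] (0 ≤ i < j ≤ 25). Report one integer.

301

sorted suffixes:
  #0 SA[0]=24  'a'
  #1 SA[1]=16  'aabddedca'
  #2 SA[2]=17  'abddedca'
  #3 SA[3]=3  'accdbbecbdaecaabddedca'
  #4 SA[4]=0  'adeaccdbbecbdaecaabddedca'
  #5 SA[5]=13  'aecaabddedca'
  #6 SA[6]=7  'bbecbdaecaabddedca'
  #7 SA[7]=11  'bdaecaabddedca'
  #8 SA[8]=18  'bddedca'
  #9 SA[9]=8  'becbdaecaabddedca'
  #10 SA[10]=23  'ca'
  #11 SA[11]=15  'caabddedca'
  #12 SA[12]=10  'cbdaecaabddedca'
  #13 SA[13]=4  'ccdbbecbdaecaabddedca'
  #14 SA[14]=5  'cdbbecbdaecaabddedca'
  #15 SA[15]=12  'daecaabddedca'
  #16 SA[16]=6  'dbbecbdaecaabddedca'
  #17 SA[17]=22  'dca'
  #18 SA[18]=19  'ddedca'
  #19 SA[19]=1  'deaccdbbecbdaecaabddedca'
  #20 SA[20]=20  'dedca'
  #21 SA[21]=2  'eaccdbbecbdaecaabddedca'
  #22 SA[22]=14  'ecaabddedca'
  #23 SA[23]=9  'ecbdaecaabddedca'
  #24 SA[24]=21  'edca'

SA = [24, 16, 17, 3, 0, 13, 7, 11, 18, 8, 23, 15, 10, 4, 5, 12, 6, 22, 19, 1, 20, 2, 14, 9, 21]
i: (SA[i-1],SA[i]) lcp shared
  1: (24,16) 1 'a'
  2: (16,17) 1 'a'
  3: (17,3) 1 'a'
  4: (3,0) 1 'a'
  5: (0,13) 1 'a'
  6: (13,7) 0 ''
  7: (7,11) 1 'b'
  8: (11,18) 2 'bd'
  9: (18,8) 1 'b'
  10: (8,23) 0 ''
  11: (23,15) 2 'ca'
  12: (15,10) 1 'c'
  13: (10,4) 1 'c'
  14: (4,5) 1 'c'
  15: (5,12) 0 ''
  16: (12,6) 1 'd'
  17: (6,22) 1 'd'
  18: (22,19) 1 'd'
  19: (19,1) 1 'd'
  20: (1,20) 2 'de'
  21: (20,2) 0 ''
  22: (2,14) 1 'e'
  23: (14,9) 2 'ec'
  24: (9,21) 1 'e'

n(n+1)/2 = 25·26/2 = 325
Σ LCP = 0 + 1 + 1 + 1 + 1 + 1 + 0 + 1 + 2 + 1 + 0 + 2 + 1 + 1 + 1 + 0 + 1 + 1 + 1 + 1 + 2 + 0 + 1 + 2 + 1 = 24
distinct = 325 − 24 = 301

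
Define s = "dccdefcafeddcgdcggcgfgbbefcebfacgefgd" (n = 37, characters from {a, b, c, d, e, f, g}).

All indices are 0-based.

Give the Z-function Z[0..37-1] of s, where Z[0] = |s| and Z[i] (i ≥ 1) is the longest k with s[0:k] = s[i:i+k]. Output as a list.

Z[0]=37
i=1: i≥r, start 0; Z[1]=0
i=2: i≥r, start 0; Z[2]=0
i=3: i≥r, start 0; Z[3]=1 extend→box=[3,4)
i=4: i≥r, start 0; Z[4]=0
i=5: i≥r, start 0; Z[5]=0
i=6: i≥r, start 0; Z[6]=0
i=7: i≥r, start 0; Z[7]=0
i=8: i≥r, start 0; Z[8]=0
i=9: i≥r, start 0; Z[9]=0
i=10: i≥r, start 0; Z[10]=1 extend→box=[10,11)
i=11: i≥r, start 0; Z[11]=2 extend→box=[11,13)
i=12: min(r-i=1, Z[1]=0)=0; Z[12]=0
i=13: i≥r, start 0; Z[13]=0
i=14: i≥r, start 0; Z[14]=2 extend→box=[14,16)
i=15: min(r-i=1, Z[1]=0)=0; Z[15]=0
i=16: i≥r, start 0; Z[16]=0
i=17: i≥r, start 0; Z[17]=0
i=18: i≥r, start 0; Z[18]=0
i=19: i≥r, start 0; Z[19]=0
i=20: i≥r, start 0; Z[20]=0
i=21: i≥r, start 0; Z[21]=0
i=22: i≥r, start 0; Z[22]=0
i=23: i≥r, start 0; Z[23]=0
i=24: i≥r, start 0; Z[24]=0
i=25: i≥r, start 0; Z[25]=0
i=26: i≥r, start 0; Z[26]=0
i=27: i≥r, start 0; Z[27]=0
i=28: i≥r, start 0; Z[28]=0
i=29: i≥r, start 0; Z[29]=0
i=30: i≥r, start 0; Z[30]=0
i=31: i≥r, start 0; Z[31]=0
i=32: i≥r, start 0; Z[32]=0
i=33: i≥r, start 0; Z[33]=0
i=34: i≥r, start 0; Z[34]=0
i=35: i≥r, start 0; Z[35]=0
i=36: i≥r, start 0; Z[36]=1 extend→box=[36,37)

[37, 0, 0, 1, 0, 0, 0, 0, 0, 0, 1, 2, 0, 0, 2, 0, 0, 0, 0, 0, 0, 0, 0, 0, 0, 0, 0, 0, 0, 0, 0, 0, 0, 0, 0, 0, 1]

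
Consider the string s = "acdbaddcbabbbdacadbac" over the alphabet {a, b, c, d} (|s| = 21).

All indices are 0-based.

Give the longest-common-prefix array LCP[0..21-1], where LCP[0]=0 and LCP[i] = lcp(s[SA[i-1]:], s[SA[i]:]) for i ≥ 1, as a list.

[0, 1, 2, 2, 1, 2, 0, 2, 2, 1, 2, 1, 0, 1, 1, 1, 0, 1, 3, 1, 1]

sorted suffixes:
  #0 SA[0]=9  'abbbdacadbac'
  #1 SA[1]=19  'ac'
  #2 SA[2]=14  'acadbac'
  #3 SA[3]=0  'acdbaddcbabbbdacadbac'
  #4 SA[4]=16  'adbac'
  #5 SA[5]=4  'addcbabbbdacadbac'
  #6 SA[6]=8  'babbbdacadbac'
  #7 SA[7]=18  'bac'
  #8 SA[8]=3  'baddcbabbbdacadbac'
  #9 SA[9]=10  'bbbdacadbac'
  #10 SA[10]=11  'bbdacadbac'
  #11 SA[11]=12  'bdacadbac'
  #12 SA[12]=20  'c'
  #13 SA[13]=15  'cadbac'
  #14 SA[14]=7  'cbabbbdacadbac'
  #15 SA[15]=1  'cdbaddcbabbbdacadbac'
  #16 SA[16]=13  'dacadbac'
  #17 SA[17]=17  'dbac'
  #18 SA[18]=2  'dbaddcbabbbdacadbac'
  #19 SA[19]=6  'dcbabbbdacadbac'
  #20 SA[20]=5  'ddcbabbbdacadbac'

SA = [9, 19, 14, 0, 16, 4, 8, 18, 3, 10, 11, 12, 20, 15, 7, 1, 13, 17, 2, 6, 5]
[i] adj suffixes → lcp
  [1] 9/19 → 1 ('a')
  [2] 19/14 → 2 ('ac')
  [3] 14/0 → 2 ('ac')
  [4] 0/16 → 1 ('a')
  [5] 16/4 → 2 ('ad')
  [6] 4/8 → 0 ('')
  [7] 8/18 → 2 ('ba')
  [8] 18/3 → 2 ('ba')
  [9] 3/10 → 1 ('b')
  [10] 10/11 → 2 ('bb')
  [11] 11/12 → 1 ('b')
  [12] 12/20 → 0 ('')
  [13] 20/15 → 1 ('c')
  [14] 15/7 → 1 ('c')
  [15] 7/1 → 1 ('c')
  [16] 1/13 → 0 ('')
  [17] 13/17 → 1 ('d')
  [18] 17/2 → 3 ('dba')
  [19] 2/6 → 1 ('d')
  [20] 6/5 → 1 ('d')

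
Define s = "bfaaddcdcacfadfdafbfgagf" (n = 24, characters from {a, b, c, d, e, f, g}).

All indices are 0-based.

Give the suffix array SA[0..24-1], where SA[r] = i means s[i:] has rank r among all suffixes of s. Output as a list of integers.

rank→(start, suffix):
  0 → (2, 'aaddcdcacfadfdafbfgagf')
  1 → (9, 'acfadfdafbfgagf')
  2 → (3, 'addcdcacfadfdafbfgagf')
  3 → (12, 'adfdafbfgagf')
  4 → (16, 'afbfgagf')
  5 → (21, 'agf')
  6 → (0, 'bfaaddcdcacfadfdafbfgagf')
  7 → (18, 'bfgagf')
  8 → (8, 'cacfadfdafbfgagf')
  9 → (6, 'cdcacfadfdafbfgagf')
  10 → (10, 'cfadfdafbfgagf')
  11 → (15, 'dafbfgagf')
  12 → (7, 'dcacfadfdafbfgagf')
  13 → (5, 'dcdcacfadfdafbfgagf')
  14 → (4, 'ddcdcacfadfdafbfgagf')
  15 → (13, 'dfdafbfgagf')
  16 → (23, 'f')
  17 → (1, 'faaddcdcacfadfdafbfgagf')
  18 → (11, 'fadfdafbfgagf')
  19 → (17, 'fbfgagf')
  20 → (14, 'fdafbfgagf')
  21 → (19, 'fgagf')
  22 → (20, 'gagf')
  23 → (22, 'gf')

[2, 9, 3, 12, 16, 21, 0, 18, 8, 6, 10, 15, 7, 5, 4, 13, 23, 1, 11, 17, 14, 19, 20, 22]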